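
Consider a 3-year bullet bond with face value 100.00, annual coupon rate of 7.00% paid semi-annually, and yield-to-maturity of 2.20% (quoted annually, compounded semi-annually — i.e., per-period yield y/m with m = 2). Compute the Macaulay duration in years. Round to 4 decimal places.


Coupon per period c = face * coupon_rate / m = 3.500000
Periods per year m = 2; per-period yield y/m = 0.011000
Number of cashflows N = 6
Cashflows (t years, CF_t, discount factor 1/(1+y/m)^(m*t), PV):
  t = 0.5000: CF_t = 3.500000, DF = 0.989120, PV = 3.461919
  t = 1.0000: CF_t = 3.500000, DF = 0.978358, PV = 3.424252
  t = 1.5000: CF_t = 3.500000, DF = 0.967713, PV = 3.386995
  t = 2.0000: CF_t = 3.500000, DF = 0.957184, PV = 3.350144
  t = 2.5000: CF_t = 3.500000, DF = 0.946769, PV = 3.313693
  t = 3.0000: CF_t = 103.500000, DF = 0.936468, PV = 96.924466
Price P = sum_t PV_t = 113.861469
Macaulay numerator sum_t t * PV_t:
  t * PV_t at t = 0.5000: 1.730959
  t * PV_t at t = 1.0000: 3.424252
  t * PV_t at t = 1.5000: 5.080493
  t * PV_t at t = 2.0000: 6.700287
  t * PV_t at t = 2.5000: 8.284232
  t * PV_t at t = 3.0000: 290.773398
Macaulay duration D = (sum_t t * PV_t) / P = 315.993621 / 113.861469 = 2.775246

Answer: Macaulay duration = 2.7752 years


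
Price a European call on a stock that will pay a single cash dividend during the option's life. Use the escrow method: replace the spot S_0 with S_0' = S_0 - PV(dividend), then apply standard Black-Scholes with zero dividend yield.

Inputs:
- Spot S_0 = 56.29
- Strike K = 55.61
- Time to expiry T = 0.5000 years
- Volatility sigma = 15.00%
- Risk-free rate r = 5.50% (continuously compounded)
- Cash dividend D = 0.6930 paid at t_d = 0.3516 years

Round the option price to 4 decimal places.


PV(D) = D * exp(-r * t_d) = 0.6930 * 0.98084778 = 0.67972751
S_0' = S_0 - PV(D) = 56.2900 - 0.67972751 = 55.61027249
d1 = (ln(S_0'/K) + (r + sigma^2/2)*T) / (sigma*sqrt(T)) = 0.31235169
d2 = d1 - sigma*sqrt(T) = 0.20628568
exp(-rT) = 0.97287468
N(d1) = 0.62261337; N(d2) = 0.58171612
C = S_0' * N(d1) - K * exp(-rT) * N(d2) = 55.61027249 * 0.62261337 - 55.6100 * 0.97287468 * 0.58171612 = 3.1519

Answer: Price = 3.1519


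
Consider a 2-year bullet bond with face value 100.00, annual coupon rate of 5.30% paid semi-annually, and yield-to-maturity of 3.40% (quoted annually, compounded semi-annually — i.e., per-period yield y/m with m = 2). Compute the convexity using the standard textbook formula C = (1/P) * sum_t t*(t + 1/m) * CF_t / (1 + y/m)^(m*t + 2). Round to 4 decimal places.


Answer: Convexity = 4.5942

Derivation:
Coupon per period c = face * coupon_rate / m = 2.650000
Periods per year m = 2; per-period yield y/m = 0.017000
Number of cashflows N = 4
Cashflows (t years, CF_t, discount factor 1/(1+y/m)^(m*t), PV):
  t = 0.5000: CF_t = 2.650000, DF = 0.983284, PV = 2.605703
  t = 1.0000: CF_t = 2.650000, DF = 0.966848, PV = 2.562147
  t = 1.5000: CF_t = 2.650000, DF = 0.950686, PV = 2.519318
  t = 2.0000: CF_t = 102.650000, DF = 0.934795, PV = 95.956664
Price P = sum_t PV_t = 103.643832
Convexity numerator sum_t t*(t + 1/m) * CF_t / (1+y/m)^(m*t + 2):
  t = 0.5000: term = 1.259659
  t = 1.0000: term = 3.715808
  t = 1.5000: term = 7.307391
  t = 2.0000: term = 463.877428
Convexity = (1/P) * sum = 476.160287 / 103.643832 = 4.594198


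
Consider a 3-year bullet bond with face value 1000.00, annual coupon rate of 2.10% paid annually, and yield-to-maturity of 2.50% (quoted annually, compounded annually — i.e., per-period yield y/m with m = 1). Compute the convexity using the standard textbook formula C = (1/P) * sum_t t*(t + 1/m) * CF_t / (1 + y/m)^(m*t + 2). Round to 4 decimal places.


Coupon per period c = face * coupon_rate / m = 21.000000
Periods per year m = 1; per-period yield y/m = 0.025000
Number of cashflows N = 3
Cashflows (t years, CF_t, discount factor 1/(1+y/m)^(m*t), PV):
  t = 1.0000: CF_t = 21.000000, DF = 0.975610, PV = 20.487805
  t = 2.0000: CF_t = 21.000000, DF = 0.951814, PV = 19.988102
  t = 3.0000: CF_t = 1021.000000, DF = 0.928599, PV = 948.099999
Price P = sum_t PV_t = 988.575906
Convexity numerator sum_t t*(t + 1/m) * CF_t / (1+y/m)^(m*t + 2):
  t = 1.0000: term = 39.001175
  t = 2.0000: term = 114.149781
  t = 3.0000: term = 10828.982732
Convexity = (1/P) * sum = 10982.133688 / 988.575906 = 11.109044

Answer: Convexity = 11.1090


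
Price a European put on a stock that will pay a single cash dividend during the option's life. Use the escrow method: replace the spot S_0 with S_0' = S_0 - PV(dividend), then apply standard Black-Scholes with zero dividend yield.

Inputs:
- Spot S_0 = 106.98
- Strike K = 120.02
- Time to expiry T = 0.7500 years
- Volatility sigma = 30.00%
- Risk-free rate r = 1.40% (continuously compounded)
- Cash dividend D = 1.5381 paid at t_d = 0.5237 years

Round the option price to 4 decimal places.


PV(D) = D * exp(-r * t_d) = 1.5381 * 0.99269501 = 1.52686420
S_0' = S_0 - PV(D) = 106.9800 - 1.52686420 = 105.45313580
d1 = (ln(S_0'/K) + (r + sigma^2/2)*T) / (sigma*sqrt(T)) = -0.32771076
d2 = d1 - sigma*sqrt(T) = -0.58751838
exp(-rT) = 0.98955493
N(-d1) = 0.62843481; N(-d2) = 0.72157219
P = K * exp(-rT) * N(-d2) - S_0' * N(-d1) = 120.0200 * 0.98955493 * 0.72157219 - 105.45313580 * 0.62843481 = 19.4281

Answer: Price = 19.4281


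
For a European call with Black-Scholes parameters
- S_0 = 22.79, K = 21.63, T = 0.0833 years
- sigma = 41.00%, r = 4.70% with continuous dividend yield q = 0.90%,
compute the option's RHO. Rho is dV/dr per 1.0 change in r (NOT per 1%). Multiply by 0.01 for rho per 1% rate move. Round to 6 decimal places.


Answer: Rho = 1.182284

Derivation:
d1 = 0.5273871107; d2 = 0.4090539792
phi(d1) = 0.3471469452; exp(-qT) = 0.9992505810; exp(-rT) = 0.9960925540
N(d2) = 0.6587499759
Rho = K*T*exp(-rT)*N(d2) = 21.6300 * 0.0833 * 0.9960925540 * 0.6587499759 = 1.182284


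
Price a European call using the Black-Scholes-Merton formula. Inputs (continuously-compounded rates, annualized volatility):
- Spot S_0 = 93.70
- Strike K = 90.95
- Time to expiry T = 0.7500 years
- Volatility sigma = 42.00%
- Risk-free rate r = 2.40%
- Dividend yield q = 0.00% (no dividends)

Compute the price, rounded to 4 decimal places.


Answer: Price = 15.5053

Derivation:
d1 = (ln(S/K) + (r - q + 0.5*sigma^2) * T) / (sigma * sqrt(T)) = 0.31324904
d2 = d1 - sigma * sqrt(T) = -0.05048163
exp(-rT) = 0.98216103; exp(-qT) = 1.00000000
C = S_0 * exp(-qT) * N(d1) - K * exp(-rT) * N(d2)
N(d1) = 0.62295427; N(d2) = 0.47986930
C = 93.7000 * 1.00000000 * 0.62295427 - 90.9500 * 0.98216103 * 0.47986930 = 15.5053


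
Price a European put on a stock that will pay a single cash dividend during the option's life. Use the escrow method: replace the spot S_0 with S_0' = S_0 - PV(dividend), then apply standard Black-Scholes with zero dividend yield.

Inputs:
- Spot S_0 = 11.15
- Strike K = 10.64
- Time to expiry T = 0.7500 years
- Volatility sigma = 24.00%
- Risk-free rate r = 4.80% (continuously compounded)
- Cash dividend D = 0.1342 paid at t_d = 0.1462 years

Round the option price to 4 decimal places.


Answer: Price = 0.5546

Derivation:
PV(D) = D * exp(-r * t_d) = 0.1342 * 0.99300697 = 0.13326153
S_0' = S_0 - PV(D) = 11.1500 - 0.13326153 = 11.01673847
d1 = (ln(S_0'/K) + (r + sigma^2/2)*T) / (sigma*sqrt(T)) = 0.44453715
d2 = d1 - sigma*sqrt(T) = 0.23669105
exp(-rT) = 0.96464029
N(-d1) = 0.32832714; N(-d2) = 0.40644824
P = K * exp(-rT) * N(-d2) - S_0' * N(-d1) = 10.6400 * 0.96464029 * 0.40644824 - 11.01673847 * 0.32832714 = 0.5546


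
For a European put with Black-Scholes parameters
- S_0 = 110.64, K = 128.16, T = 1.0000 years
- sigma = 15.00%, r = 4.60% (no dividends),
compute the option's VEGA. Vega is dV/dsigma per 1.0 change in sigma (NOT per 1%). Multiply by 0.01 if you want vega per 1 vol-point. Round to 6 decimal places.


d1 = -0.5983186398; d2 = -0.7483186398
phi(d1) = 0.3335604634; exp(-qT) = 1.0000000000; exp(-rT) = 0.9550419622
Vega = S * exp(-qT) * phi(d1) * sqrt(T) = 110.6400 * 1.0000000000 * 0.3335604634 * 1.0000000000 = 36.905130

Answer: Vega = 36.905130


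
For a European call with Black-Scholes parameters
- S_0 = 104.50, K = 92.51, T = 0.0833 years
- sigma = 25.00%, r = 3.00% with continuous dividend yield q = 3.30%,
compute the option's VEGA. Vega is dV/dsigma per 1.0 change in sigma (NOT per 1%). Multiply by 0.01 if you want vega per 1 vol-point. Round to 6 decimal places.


Answer: Vega = 2.725987

Derivation:
d1 = 1.7216363572; d2 = 1.6494820088
phi(d1) = 0.0906314128; exp(-qT) = 0.9972548748; exp(-rT) = 0.9975041199
Vega = S * exp(-qT) * phi(d1) * sqrt(T) = 104.5000 * 0.9972548748 * 0.0906314128 * 0.2886173938 = 2.725987


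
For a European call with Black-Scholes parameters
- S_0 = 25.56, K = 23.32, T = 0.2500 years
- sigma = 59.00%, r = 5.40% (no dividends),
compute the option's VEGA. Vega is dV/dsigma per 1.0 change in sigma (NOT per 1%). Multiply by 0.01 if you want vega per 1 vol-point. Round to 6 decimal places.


Answer: Vega = 4.489987

Derivation:
d1 = 0.5041687052; d2 = 0.2091687052
phi(d1) = 0.3513292100; exp(-qT) = 1.0000000000; exp(-rT) = 0.9865907163
Vega = S * exp(-qT) * phi(d1) * sqrt(T) = 25.5600 * 1.0000000000 * 0.3513292100 * 0.5000000000 = 4.489987


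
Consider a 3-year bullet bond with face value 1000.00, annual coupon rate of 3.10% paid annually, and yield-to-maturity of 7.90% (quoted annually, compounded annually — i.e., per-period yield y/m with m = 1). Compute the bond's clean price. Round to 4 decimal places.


Coupon per period c = face * coupon_rate / m = 31.000000
Periods per year m = 1; per-period yield y/m = 0.079000
Number of cashflows N = 3
Cashflows (t years, CF_t, discount factor 1/(1+y/m)^(m*t), PV):
  t = 1.0000: CF_t = 31.000000, DF = 0.926784, PV = 28.730306
  t = 2.0000: CF_t = 31.000000, DF = 0.858929, PV = 26.626789
  t = 3.0000: CF_t = 1031.000000, DF = 0.796041, PV = 820.718704
Price P = sum_t PV_t = 876.075800

Answer: Price = 876.0758


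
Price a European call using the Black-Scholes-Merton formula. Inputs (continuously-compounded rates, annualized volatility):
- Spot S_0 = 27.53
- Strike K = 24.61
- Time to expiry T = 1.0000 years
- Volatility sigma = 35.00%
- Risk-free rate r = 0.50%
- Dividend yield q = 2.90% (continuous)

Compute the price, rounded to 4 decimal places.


Answer: Price = 4.7974

Derivation:
d1 = (ln(S/K) + (r - q + 0.5*sigma^2) * T) / (sigma * sqrt(T)) = 0.42678130
d2 = d1 - sigma * sqrt(T) = 0.07678130
exp(-rT) = 0.99501248; exp(-qT) = 0.97141646
C = S_0 * exp(-qT) * N(d1) - K * exp(-rT) * N(d2)
N(d1) = 0.66523069; N(d2) = 0.53060124
C = 27.5300 * 0.97141646 * 0.66523069 - 24.6100 * 0.99501248 * 0.53060124 = 4.7974


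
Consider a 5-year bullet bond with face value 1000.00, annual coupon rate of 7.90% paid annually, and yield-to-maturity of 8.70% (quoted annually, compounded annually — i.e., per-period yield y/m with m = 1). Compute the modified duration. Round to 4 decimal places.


Answer: Modified duration = 3.9626

Derivation:
Coupon per period c = face * coupon_rate / m = 79.000000
Periods per year m = 1; per-period yield y/m = 0.087000
Number of cashflows N = 5
Cashflows (t years, CF_t, discount factor 1/(1+y/m)^(m*t), PV):
  t = 1.0000: CF_t = 79.000000, DF = 0.919963, PV = 72.677093
  t = 2.0000: CF_t = 79.000000, DF = 0.846332, PV = 66.860251
  t = 3.0000: CF_t = 79.000000, DF = 0.778595, PV = 61.508971
  t = 4.0000: CF_t = 79.000000, DF = 0.716278, PV = 56.585990
  t = 5.0000: CF_t = 1079.000000, DF = 0.658950, PV = 711.006751
Price P = sum_t PV_t = 968.639055
First compute Macaulay numerator sum_t t * PV_t:
  t * PV_t at t = 1.0000: 72.677093
  t * PV_t at t = 2.0000: 133.720502
  t * PV_t at t = 3.0000: 184.526912
  t * PV_t at t = 4.0000: 226.343958
  t * PV_t at t = 5.0000: 3555.033754
Macaulay duration D = 4172.302219 / 968.639055 = 4.307386
Modified duration = D / (1 + y/m) = 4.307386 / (1 + 0.087000) = 3.962637


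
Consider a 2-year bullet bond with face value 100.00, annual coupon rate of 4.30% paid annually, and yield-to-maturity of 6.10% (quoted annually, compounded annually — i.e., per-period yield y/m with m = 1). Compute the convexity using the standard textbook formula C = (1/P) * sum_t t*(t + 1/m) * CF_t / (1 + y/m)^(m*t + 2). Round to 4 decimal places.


Answer: Convexity = 5.1810

Derivation:
Coupon per period c = face * coupon_rate / m = 4.300000
Periods per year m = 1; per-period yield y/m = 0.061000
Number of cashflows N = 2
Cashflows (t years, CF_t, discount factor 1/(1+y/m)^(m*t), PV):
  t = 1.0000: CF_t = 4.300000, DF = 0.942507, PV = 4.052780
  t = 2.0000: CF_t = 104.300000, DF = 0.888320, PV = 92.651732
Price P = sum_t PV_t = 96.704512
Convexity numerator sum_t t*(t + 1/m) * CF_t / (1+y/m)^(m*t + 2):
  t = 1.0000: term = 7.200328
  t = 2.0000: term = 493.826081
Convexity = (1/P) * sum = 501.026409 / 96.704512 = 5.181003


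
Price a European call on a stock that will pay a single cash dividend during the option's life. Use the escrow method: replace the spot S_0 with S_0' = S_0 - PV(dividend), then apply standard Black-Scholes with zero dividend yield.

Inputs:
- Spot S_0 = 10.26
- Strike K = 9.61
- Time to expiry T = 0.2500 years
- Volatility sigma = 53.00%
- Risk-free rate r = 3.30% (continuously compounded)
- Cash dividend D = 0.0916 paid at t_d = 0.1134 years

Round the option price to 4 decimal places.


PV(D) = D * exp(-r * t_d) = 0.0916 * 0.99626479 = 0.09125786
S_0' = S_0 - PV(D) = 10.2600 - 0.09125786 = 10.16874214
d1 = (ln(S_0'/K) + (r + sigma^2/2)*T) / (sigma*sqrt(T)) = 0.37689357
d2 = d1 - sigma*sqrt(T) = 0.11189357
exp(-rT) = 0.99178394
N(d1) = 0.64687365; N(d2) = 0.54454610
C = S_0' * N(d1) - K * exp(-rT) * N(d2) = 10.16874214 * 0.64687365 - 9.6100 * 0.99178394 * 0.54454610 = 1.3878

Answer: Price = 1.3878


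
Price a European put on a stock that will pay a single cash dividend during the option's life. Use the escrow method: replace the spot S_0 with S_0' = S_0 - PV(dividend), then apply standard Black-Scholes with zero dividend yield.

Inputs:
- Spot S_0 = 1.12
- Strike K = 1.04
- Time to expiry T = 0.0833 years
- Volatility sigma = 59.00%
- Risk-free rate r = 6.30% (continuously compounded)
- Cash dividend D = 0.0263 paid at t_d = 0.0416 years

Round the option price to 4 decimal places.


PV(D) = D * exp(-r * t_d) = 0.0263 * 0.99738263 = 0.02623116
S_0' = S_0 - PV(D) = 1.1200 - 0.02623116 = 1.09376884
d1 = (ln(S_0'/K) + (r + sigma^2/2)*T) / (sigma*sqrt(T)) = 0.41198718
d2 = d1 - sigma*sqrt(T) = 0.24170292
exp(-rT) = 0.99476585
N(-d1) = 0.34017441; N(-d2) = 0.40450519
P = K * exp(-rT) * N(-d2) - S_0' * N(-d1) = 1.0400 * 0.99476585 * 0.40450519 - 1.09376884 * 0.34017441 = 0.0464

Answer: Price = 0.0464


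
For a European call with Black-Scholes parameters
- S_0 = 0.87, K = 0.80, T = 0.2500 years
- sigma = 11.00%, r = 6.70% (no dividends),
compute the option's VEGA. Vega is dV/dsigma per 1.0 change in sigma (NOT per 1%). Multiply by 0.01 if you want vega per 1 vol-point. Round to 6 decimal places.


d1 = 1.8571633451; d2 = 1.8021633451
phi(d1) = 0.0711143326; exp(-qT) = 1.0000000000; exp(-rT) = 0.9833895013
Vega = S * exp(-qT) * phi(d1) * sqrt(T) = 0.8700 * 1.0000000000 * 0.0711143326 * 0.5000000000 = 0.030935

Answer: Vega = 0.030935


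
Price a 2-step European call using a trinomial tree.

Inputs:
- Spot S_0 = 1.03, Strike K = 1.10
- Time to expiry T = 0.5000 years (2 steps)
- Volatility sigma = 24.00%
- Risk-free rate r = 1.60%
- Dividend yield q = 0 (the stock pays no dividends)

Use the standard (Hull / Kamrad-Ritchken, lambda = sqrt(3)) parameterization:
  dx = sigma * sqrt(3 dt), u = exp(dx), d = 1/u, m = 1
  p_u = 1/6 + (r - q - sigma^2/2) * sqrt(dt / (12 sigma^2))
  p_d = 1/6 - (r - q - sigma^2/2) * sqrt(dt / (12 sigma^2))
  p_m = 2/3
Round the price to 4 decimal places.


Answer: Price = V(0,0) = 0.0469

Derivation:
dt = T/N = 0.250000; dx = sigma*sqrt(3*dt) = 0.207846
u = exp(dx) = 1.231024; d = 1/u = 0.812332
p_u = 0.158969, p_m = 0.666667, p_d = 0.174365
Discount per step: exp(-r*dt) = 0.996008
Stock lattice S(k, j) with j the centered position index:
  k=0: S(0,+0) = 1.0300
  k=1: S(1,-1) = 0.8367; S(1,+0) = 1.0300; S(1,+1) = 1.2680
  k=2: S(2,-2) = 0.6797; S(2,-1) = 0.8367; S(2,+0) = 1.0300; S(2,+1) = 1.2680; S(2,+2) = 1.5609
Terminal payoffs V(N, j) = max(S_T - K, 0):
  V(2,-2) = 0.000000; V(2,-1) = 0.000000; V(2,+0) = 0.000000; V(2,+1) = 0.167954; V(2,+2) = 0.460882
Backward induction: V(k, j) = exp(-r*dt) * [p_u * V(k+1, j+1) + p_m * V(k+1, j) + p_d * V(k+1, j-1)]
  V(1,-1) = exp(-r*dt) * [p_u*0.000000 + p_m*0.000000 + p_d*0.000000] = 0.000000
  V(1,+0) = exp(-r*dt) * [p_u*0.167954 + p_m*0.000000 + p_d*0.000000] = 0.026593
  V(1,+1) = exp(-r*dt) * [p_u*0.460882 + p_m*0.167954 + p_d*0.000000] = 0.184496
  V(0,+0) = exp(-r*dt) * [p_u*0.184496 + p_m*0.026593 + p_d*0.000000] = 0.046870


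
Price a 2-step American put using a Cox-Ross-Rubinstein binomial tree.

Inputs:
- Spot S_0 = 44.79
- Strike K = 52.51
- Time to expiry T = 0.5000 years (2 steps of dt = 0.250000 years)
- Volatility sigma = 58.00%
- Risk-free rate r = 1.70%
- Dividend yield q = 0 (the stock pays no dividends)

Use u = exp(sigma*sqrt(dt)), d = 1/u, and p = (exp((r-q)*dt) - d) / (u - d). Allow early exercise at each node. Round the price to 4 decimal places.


Answer: Price = V(0,0) = 12.5637

Derivation:
dt = T/N = 0.250000
u = exp(sigma*sqrt(dt)) = 1.336427; d = 1/u = 0.748264
p = (exp((r-q)*dt) - d) / (u - d) = 0.435245
Discount per step: exp(-r*dt) = 0.995759
Stock lattice S(k, i) with i counting down-moves:
  k=0: S(0,0) = 44.7900
  k=1: S(1,0) = 59.8586; S(1,1) = 33.5147
  k=2: S(2,0) = 79.9967; S(2,1) = 44.7900; S(2,2) = 25.0778
Terminal payoffs V(N, i) = max(K - S_T, 0):
  V(2,0) = 0.000000; V(2,1) = 7.720000; V(2,2) = 27.432152
Backward induction: V(k, i) = exp(-r*dt) * [p * V(k+1, i) + (1-p) * V(k+1, i+1)]; then take max(V_cont, immediate exercise) for American.
  V(1,0) = exp(-r*dt) * [p*0.000000 + (1-p)*7.720000] = 4.341417; exercise = 0.000000; V(1,0) = max -> 4.341417
  V(1,1) = exp(-r*dt) * [p*7.720000 + (1-p)*27.432152] = 18.772581; exercise = 18.995275; V(1,1) = max -> 18.995275
  V(0,0) = exp(-r*dt) * [p*4.341417 + (1-p)*18.995275] = 12.563745; exercise = 7.720000; V(0,0) = max -> 12.563745


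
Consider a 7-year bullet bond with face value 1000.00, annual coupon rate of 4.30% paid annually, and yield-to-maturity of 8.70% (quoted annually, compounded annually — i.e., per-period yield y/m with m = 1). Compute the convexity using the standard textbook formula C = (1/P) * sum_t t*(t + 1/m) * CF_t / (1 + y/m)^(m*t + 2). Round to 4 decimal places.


Answer: Convexity = 39.0662

Derivation:
Coupon per period c = face * coupon_rate / m = 43.000000
Periods per year m = 1; per-period yield y/m = 0.087000
Number of cashflows N = 7
Cashflows (t years, CF_t, discount factor 1/(1+y/m)^(m*t), PV):
  t = 1.0000: CF_t = 43.000000, DF = 0.919963, PV = 39.558418
  t = 2.0000: CF_t = 43.000000, DF = 0.846332, PV = 36.392289
  t = 3.0000: CF_t = 43.000000, DF = 0.778595, PV = 33.479566
  t = 4.0000: CF_t = 43.000000, DF = 0.716278, PV = 30.799969
  t = 5.0000: CF_t = 43.000000, DF = 0.658950, PV = 28.334838
  t = 6.0000: CF_t = 43.000000, DF = 0.606209, PV = 26.067008
  t = 7.0000: CF_t = 1043.000000, DF = 0.557690, PV = 581.671118
Price P = sum_t PV_t = 776.303206
Convexity numerator sum_t t*(t + 1/m) * CF_t / (1+y/m)^(m*t + 2):
  t = 1.0000: term = 66.959133
  t = 2.0000: term = 184.799814
  t = 3.0000: term = 340.018057
  t = 4.0000: term = 521.340167
  t = 5.0000: term = 719.420654
  t = 6.0000: term = 926.576739
  t = 7.0000: term = 27568.074812
Convexity = (1/P) * sum = 30327.189375 / 776.303206 = 39.066165


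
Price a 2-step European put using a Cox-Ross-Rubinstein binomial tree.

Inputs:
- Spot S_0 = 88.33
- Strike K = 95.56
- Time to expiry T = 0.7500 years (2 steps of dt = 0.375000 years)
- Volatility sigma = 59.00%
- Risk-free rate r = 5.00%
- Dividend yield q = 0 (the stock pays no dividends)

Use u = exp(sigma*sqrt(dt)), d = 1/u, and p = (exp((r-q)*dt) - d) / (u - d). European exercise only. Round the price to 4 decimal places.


dt = T/N = 0.375000
u = exp(sigma*sqrt(dt)) = 1.435194; d = 1/u = 0.696770
p = (exp((r-q)*dt) - d) / (u - d) = 0.436276
Discount per step: exp(-r*dt) = 0.981425
Stock lattice S(k, i) with i counting down-moves:
  k=0: S(0,0) = 88.3300
  k=1: S(1,0) = 126.7706; S(1,1) = 61.5457
  k=2: S(2,0) = 181.9404; S(2,1) = 88.3300; S(2,2) = 42.8832
Terminal payoffs V(N, i) = max(K - S_T, 0):
  V(2,0) = 0.000000; V(2,1) = 7.230000; V(2,2) = 52.676792
Backward induction: V(k, i) = exp(-r*dt) * [p * V(k+1, i) + (1-p) * V(k+1, i+1)].
  V(1,0) = exp(-r*dt) * [p*0.000000 + (1-p)*7.230000] = 4.000013
  V(1,1) = exp(-r*dt) * [p*7.230000 + (1-p)*52.676792] = 32.239239
  V(0,0) = exp(-r*dt) * [p*4.000013 + (1-p)*32.239239] = 19.549126

Answer: Price = V(0,0) = 19.5491


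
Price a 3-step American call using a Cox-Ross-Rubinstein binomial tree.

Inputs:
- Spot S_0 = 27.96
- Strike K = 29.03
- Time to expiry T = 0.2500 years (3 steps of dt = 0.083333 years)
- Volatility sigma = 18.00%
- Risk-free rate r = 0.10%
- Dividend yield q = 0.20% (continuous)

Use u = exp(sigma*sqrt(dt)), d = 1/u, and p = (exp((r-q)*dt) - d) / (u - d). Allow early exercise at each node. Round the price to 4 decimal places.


Answer: Price = V(0,0) = 0.5731

Derivation:
dt = T/N = 0.083333
u = exp(sigma*sqrt(dt)) = 1.053335; d = 1/u = 0.949365
p = (exp((r-q)*dt) - d) / (u - d) = 0.486211
Discount per step: exp(-r*dt) = 0.999917
Stock lattice S(k, i) with i counting down-moves:
  k=0: S(0,0) = 27.9600
  k=1: S(1,0) = 29.4513; S(1,1) = 26.5443
  k=2: S(2,0) = 31.0220; S(2,1) = 27.9600; S(2,2) = 25.2002
  k=3: S(3,0) = 32.6766; S(3,1) = 29.4513; S(3,2) = 26.5443; S(3,3) = 23.9242
Terminal payoffs V(N, i) = max(S_T - K, 0):
  V(3,0) = 3.646609; V(3,1) = 0.421253; V(3,2) = 0.000000; V(3,3) = 0.000000
Backward induction: V(k, i) = exp(-r*dt) * [p * V(k+1, i) + (1-p) * V(k+1, i+1)]; then take max(V_cont, immediate exercise) for American.
  V(2,0) = exp(-r*dt) * [p*3.646609 + (1-p)*0.421253] = 1.989291; exercise = 1.992041; V(2,0) = max -> 1.992041
  V(2,1) = exp(-r*dt) * [p*0.421253 + (1-p)*0.000000] = 0.204801; exercise = 0.000000; V(2,1) = max -> 0.204801
  V(2,2) = exp(-r*dt) * [p*0.000000 + (1-p)*0.000000] = 0.000000; exercise = 0.000000; V(2,2) = max -> 0.000000
  V(1,0) = exp(-r*dt) * [p*1.992041 + (1-p)*0.204801] = 1.073687; exercise = 0.421253; V(1,0) = max -> 1.073687
  V(1,1) = exp(-r*dt) * [p*0.204801 + (1-p)*0.000000] = 0.099568; exercise = 0.000000; V(1,1) = max -> 0.099568
  V(0,0) = exp(-r*dt) * [p*1.073687 + (1-p)*0.099568] = 0.573148; exercise = 0.000000; V(0,0) = max -> 0.573148


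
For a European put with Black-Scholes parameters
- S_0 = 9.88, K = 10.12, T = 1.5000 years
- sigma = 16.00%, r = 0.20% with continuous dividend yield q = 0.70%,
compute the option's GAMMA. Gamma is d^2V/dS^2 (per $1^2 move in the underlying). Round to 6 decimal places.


d1 = -0.0627740539; d2 = -0.2587332334
phi(d1) = 0.3981570219; exp(-qT) = 0.9895549326; exp(-rT) = 0.9970044955
Gamma = exp(-qT) * phi(d1) / (S * sigma * sqrt(T)) = 0.9895549326 * 0.3981570219 / (9.8800 * 0.1600 * 1.2247448714) = 0.203503

Answer: Gamma = 0.203503


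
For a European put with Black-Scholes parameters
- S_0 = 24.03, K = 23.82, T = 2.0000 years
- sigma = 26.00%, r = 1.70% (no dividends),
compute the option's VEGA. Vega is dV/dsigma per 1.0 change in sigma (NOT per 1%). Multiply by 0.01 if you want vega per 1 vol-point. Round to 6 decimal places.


Answer: Vega = 12.960185

Derivation:
d1 = 0.3001871874; d2 = -0.0675083389
phi(d1) = 0.3813663921; exp(-qT) = 1.0000000000; exp(-rT) = 0.9665715046
Vega = S * exp(-qT) * phi(d1) * sqrt(T) = 24.0300 * 1.0000000000 * 0.3813663921 * 1.4142135624 = 12.960185


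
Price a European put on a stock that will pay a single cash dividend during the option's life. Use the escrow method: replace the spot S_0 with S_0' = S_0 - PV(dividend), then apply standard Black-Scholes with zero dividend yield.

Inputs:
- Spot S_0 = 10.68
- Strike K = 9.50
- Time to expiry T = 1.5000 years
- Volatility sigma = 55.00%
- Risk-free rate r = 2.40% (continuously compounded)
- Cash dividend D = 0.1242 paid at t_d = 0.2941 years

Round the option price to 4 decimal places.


PV(D) = D * exp(-r * t_d) = 0.1242 * 0.99296645 = 0.12332643
S_0' = S_0 - PV(D) = 10.6800 - 0.12332643 = 10.55667357
d1 = (ln(S_0'/K) + (r + sigma^2/2)*T) / (sigma*sqrt(T)) = 0.54681730
d2 = d1 - sigma*sqrt(T) = -0.12679238
exp(-rT) = 0.96464029
N(-d1) = 0.29225213; N(-d2) = 0.55044764
P = K * exp(-rT) * N(-d2) - S_0' * N(-d1) = 9.5000 * 0.96464029 * 0.55044764 - 10.55667357 * 0.29225213 = 1.9591

Answer: Price = 1.9591


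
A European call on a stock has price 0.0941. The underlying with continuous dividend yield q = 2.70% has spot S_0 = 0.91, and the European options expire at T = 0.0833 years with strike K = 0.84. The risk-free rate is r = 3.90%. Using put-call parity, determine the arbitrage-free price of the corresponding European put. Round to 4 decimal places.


Put-call parity: C - P = S_0 * exp(-qT) - K * exp(-rT).
S_0 * exp(-qT) = 0.9100 * 0.99775343 = 0.90795562
K * exp(-rT) = 0.8400 * 0.99675657 = 0.83727552
P = C - S*exp(-qT) + K*exp(-rT)
P = 0.0941 - 0.90795562 + 0.83727552 = 0.0234

Answer: Put price = 0.0234


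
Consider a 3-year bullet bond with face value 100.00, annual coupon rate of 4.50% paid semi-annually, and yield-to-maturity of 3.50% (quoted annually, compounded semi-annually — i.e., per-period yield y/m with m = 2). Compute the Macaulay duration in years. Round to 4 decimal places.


Coupon per period c = face * coupon_rate / m = 2.250000
Periods per year m = 2; per-period yield y/m = 0.017500
Number of cashflows N = 6
Cashflows (t years, CF_t, discount factor 1/(1+y/m)^(m*t), PV):
  t = 0.5000: CF_t = 2.250000, DF = 0.982801, PV = 2.211302
  t = 1.0000: CF_t = 2.250000, DF = 0.965898, PV = 2.173270
  t = 1.5000: CF_t = 2.250000, DF = 0.949285, PV = 2.135892
  t = 2.0000: CF_t = 2.250000, DF = 0.932959, PV = 2.099157
  t = 2.5000: CF_t = 2.250000, DF = 0.916913, PV = 2.063053
  t = 3.0000: CF_t = 102.250000, DF = 0.901143, PV = 92.141825
Price P = sum_t PV_t = 102.824499
Macaulay numerator sum_t t * PV_t:
  t * PV_t at t = 0.5000: 1.105651
  t * PV_t at t = 1.0000: 2.173270
  t * PV_t at t = 1.5000: 3.203838
  t * PV_t at t = 2.0000: 4.198313
  t * PV_t at t = 2.5000: 5.157633
  t * PV_t at t = 3.0000: 276.425475
Macaulay duration D = (sum_t t * PV_t) / P = 292.264180 / 102.824499 = 2.842359

Answer: Macaulay duration = 2.8424 years


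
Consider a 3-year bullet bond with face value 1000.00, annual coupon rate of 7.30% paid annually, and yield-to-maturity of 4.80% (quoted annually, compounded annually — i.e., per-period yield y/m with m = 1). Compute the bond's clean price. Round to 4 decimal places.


Coupon per period c = face * coupon_rate / m = 73.000000
Periods per year m = 1; per-period yield y/m = 0.048000
Number of cashflows N = 3
Cashflows (t years, CF_t, discount factor 1/(1+y/m)^(m*t), PV):
  t = 1.0000: CF_t = 73.000000, DF = 0.954198, PV = 69.656489
  t = 2.0000: CF_t = 73.000000, DF = 0.910495, PV = 66.466115
  t = 3.0000: CF_t = 1073.000000, DF = 0.868793, PV = 932.214543
Price P = sum_t PV_t = 1068.337147

Answer: Price = 1068.3371


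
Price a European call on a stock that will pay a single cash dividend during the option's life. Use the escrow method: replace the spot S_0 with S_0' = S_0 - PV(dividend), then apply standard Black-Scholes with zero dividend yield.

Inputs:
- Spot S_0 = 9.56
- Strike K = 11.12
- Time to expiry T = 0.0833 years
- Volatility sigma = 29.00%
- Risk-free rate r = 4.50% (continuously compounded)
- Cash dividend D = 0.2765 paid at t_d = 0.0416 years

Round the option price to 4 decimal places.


Answer: Price = 0.0053

Derivation:
PV(D) = D * exp(-r * t_d) = 0.2765 * 0.99812975 = 0.27598288
S_0' = S_0 - PV(D) = 9.5600 - 0.27598288 = 9.28401712
d1 = (ln(S_0'/K) + (r + sigma^2/2)*T) / (sigma*sqrt(T)) = -2.06931504
d2 = d1 - sigma*sqrt(T) = -2.15301408
exp(-rT) = 0.99625852
N(d1) = 0.01925827; N(d2) = 0.01565879
C = S_0' * N(d1) - K * exp(-rT) * N(d2) = 9.28401712 * 0.01925827 - 11.1200 * 0.99625852 * 0.01565879 = 0.0053


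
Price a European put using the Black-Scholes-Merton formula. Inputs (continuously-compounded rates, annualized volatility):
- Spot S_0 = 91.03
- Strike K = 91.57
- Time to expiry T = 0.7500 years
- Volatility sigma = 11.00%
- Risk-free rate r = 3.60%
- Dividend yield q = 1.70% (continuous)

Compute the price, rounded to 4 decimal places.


d1 = (ln(S/K) + (r - q + 0.5*sigma^2) * T) / (sigma * sqrt(T)) = 0.13513057
d2 = d1 - sigma * sqrt(T) = 0.03986777
exp(-rT) = 0.97336124; exp(-qT) = 0.98733094
P = K * exp(-rT) * N(-d2) - S_0 * exp(-qT) * N(-d1)
N(-d1) = 0.44625432; N(-d2) = 0.48409927
P = 91.5700 * 0.97336124 * 0.48409927 - 91.0300 * 0.98733094 * 0.44625432 = 3.0402

Answer: Price = 3.0402


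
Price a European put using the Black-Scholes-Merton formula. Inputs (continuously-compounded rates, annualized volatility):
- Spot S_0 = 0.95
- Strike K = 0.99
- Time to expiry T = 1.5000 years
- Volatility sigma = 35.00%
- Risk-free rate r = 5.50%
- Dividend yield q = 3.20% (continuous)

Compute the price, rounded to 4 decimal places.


d1 = (ln(S/K) + (r - q + 0.5*sigma^2) * T) / (sigma * sqrt(T)) = 0.19860006
d2 = d1 - sigma * sqrt(T) = -0.23006065
exp(-rT) = 0.92081144; exp(-qT) = 0.95313379
P = K * exp(-rT) * N(-d2) - S_0 * exp(-qT) * N(-d1)
N(-d1) = 0.42128780; N(-d2) = 0.59097768
P = 0.9900 * 0.92081144 * 0.59097768 - 0.9500 * 0.95313379 * 0.42128780 = 0.1573

Answer: Price = 0.1573


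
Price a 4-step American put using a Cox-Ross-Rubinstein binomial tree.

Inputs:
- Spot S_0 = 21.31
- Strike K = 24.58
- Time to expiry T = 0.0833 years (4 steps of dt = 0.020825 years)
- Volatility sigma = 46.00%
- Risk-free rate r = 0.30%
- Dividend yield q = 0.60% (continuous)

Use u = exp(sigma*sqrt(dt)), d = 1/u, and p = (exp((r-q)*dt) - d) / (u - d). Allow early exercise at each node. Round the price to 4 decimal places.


Answer: Price = V(0,0) = 3.4491

Derivation:
dt = T/N = 0.020825
u = exp(sigma*sqrt(dt)) = 1.068635; d = 1/u = 0.935773
p = (exp((r-q)*dt) - d) / (u - d) = 0.482940
Discount per step: exp(-r*dt) = 0.999938
Stock lattice S(k, i) with i counting down-moves:
  k=0: S(0,0) = 21.3100
  k=1: S(1,0) = 22.7726; S(1,1) = 19.9413
  k=2: S(2,0) = 24.3356; S(2,1) = 21.3100; S(2,2) = 18.6606
  k=3: S(3,0) = 26.0059; S(3,1) = 22.7726; S(3,2) = 19.9413; S(3,3) = 17.4621
  k=4: S(4,0) = 27.7908; S(4,1) = 24.3356; S(4,2) = 21.3100; S(4,3) = 18.6606; S(4,4) = 16.3405
Terminal payoffs V(N, i) = max(K - S_T, 0):
  V(4,0) = 0.000000; V(4,1) = 0.244396; V(4,2) = 3.270000; V(4,3) = 5.919436; V(4,4) = 8.239471
Backward induction: V(k, i) = exp(-r*dt) * [p * V(k+1, i) + (1-p) * V(k+1, i+1)]; then take max(V_cont, immediate exercise) for American.
  V(3,0) = exp(-r*dt) * [p*0.000000 + (1-p)*0.244396] = 0.126360; exercise = 0.000000; V(3,0) = max -> 0.126360
  V(3,1) = exp(-r*dt) * [p*0.244396 + (1-p)*3.270000] = 1.808701; exercise = 1.807391; V(3,1) = max -> 1.808701
  V(3,2) = exp(-r*dt) * [p*3.270000 + (1-p)*5.919436] = 4.639626; exercise = 4.638670; V(3,2) = max -> 4.639626
  V(3,3) = exp(-r*dt) * [p*5.919436 + (1-p)*8.239471] = 7.118588; exercise = 7.117941; V(3,3) = max -> 7.118588
  V(2,0) = exp(-r*dt) * [p*0.126360 + (1-p)*1.808701] = 0.996168; exercise = 0.244396; V(2,0) = max -> 0.996168
  V(2,1) = exp(-r*dt) * [p*1.808701 + (1-p)*4.639626] = 3.272254; exercise = 3.270000; V(2,1) = max -> 3.272254
  V(2,2) = exp(-r*dt) * [p*4.639626 + (1-p)*7.118588] = 5.921027; exercise = 5.919436; V(2,2) = max -> 5.921027
  V(1,0) = exp(-r*dt) * [p*0.996168 + (1-p)*3.272254] = 2.172904; exercise = 1.807391; V(1,0) = max -> 2.172904
  V(1,1) = exp(-r*dt) * [p*3.272254 + (1-p)*5.921027] = 4.641537; exercise = 4.638670; V(1,1) = max -> 4.641537
  V(0,0) = exp(-r*dt) * [p*2.172904 + (1-p)*4.641537] = 3.449119; exercise = 3.270000; V(0,0) = max -> 3.449119


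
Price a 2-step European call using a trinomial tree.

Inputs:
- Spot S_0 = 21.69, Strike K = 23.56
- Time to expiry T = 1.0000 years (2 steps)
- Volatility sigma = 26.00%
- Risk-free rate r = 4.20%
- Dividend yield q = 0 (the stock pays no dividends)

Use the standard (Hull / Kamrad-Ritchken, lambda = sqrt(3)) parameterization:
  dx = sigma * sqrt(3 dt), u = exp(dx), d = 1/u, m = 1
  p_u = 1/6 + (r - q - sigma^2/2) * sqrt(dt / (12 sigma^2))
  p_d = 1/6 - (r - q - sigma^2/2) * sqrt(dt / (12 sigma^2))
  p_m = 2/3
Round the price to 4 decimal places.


Answer: Price = V(0,0) = 1.8874

Derivation:
dt = T/N = 0.500000; dx = sigma*sqrt(3*dt) = 0.318434
u = exp(dx) = 1.374972; d = 1/u = 0.727287
p_u = 0.173104, p_m = 0.666667, p_d = 0.160229
Discount per step: exp(-r*dt) = 0.979219
Stock lattice S(k, j) with j the centered position index:
  k=0: S(0,+0) = 21.6900
  k=1: S(1,-1) = 15.7749; S(1,+0) = 21.6900; S(1,+1) = 29.8232
  k=2: S(2,-2) = 11.4729; S(2,-1) = 15.7749; S(2,+0) = 21.6900; S(2,+1) = 29.8232; S(2,+2) = 41.0060
Terminal payoffs V(N, j) = max(S_T - K, 0):
  V(2,-2) = 0.000000; V(2,-1) = 0.000000; V(2,+0) = 0.000000; V(2,+1) = 6.263152; V(2,+2) = 17.446011
Backward induction: V(k, j) = exp(-r*dt) * [p_u * V(k+1, j+1) + p_m * V(k+1, j) + p_d * V(k+1, j-1)]
  V(1,-1) = exp(-r*dt) * [p_u*0.000000 + p_m*0.000000 + p_d*0.000000] = 0.000000
  V(1,+0) = exp(-r*dt) * [p_u*6.263152 + p_m*0.000000 + p_d*0.000000] = 1.061649
  V(1,+1) = exp(-r*dt) * [p_u*17.446011 + p_m*6.263152 + p_d*0.000000] = 7.045888
  V(0,+0) = exp(-r*dt) * [p_u*7.045888 + p_m*1.061649 + p_d*0.000000] = 1.887386


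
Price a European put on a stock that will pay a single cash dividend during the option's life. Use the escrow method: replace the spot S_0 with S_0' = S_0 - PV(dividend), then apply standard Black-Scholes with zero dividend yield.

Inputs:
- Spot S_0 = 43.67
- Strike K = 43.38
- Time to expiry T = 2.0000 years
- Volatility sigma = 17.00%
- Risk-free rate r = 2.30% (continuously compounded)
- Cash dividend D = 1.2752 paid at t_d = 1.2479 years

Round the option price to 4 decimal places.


Answer: Price = 3.5311

Derivation:
PV(D) = D * exp(-r * t_d) = 1.2752 * 0.97170628 = 1.23911985
S_0' = S_0 - PV(D) = 43.6700 - 1.23911985 = 42.43088015
d1 = (ln(S_0'/K) + (r + sigma^2/2)*T) / (sigma*sqrt(T)) = 0.21952711
d2 = d1 - sigma*sqrt(T) = -0.02088919
exp(-rT) = 0.95504196
N(-d1) = 0.41311973; N(-d2) = 0.50833298
P = K * exp(-rT) * N(-d2) - S_0' * N(-d1) = 43.3800 * 0.95504196 * 0.50833298 - 42.43088015 * 0.41311973 = 3.5311


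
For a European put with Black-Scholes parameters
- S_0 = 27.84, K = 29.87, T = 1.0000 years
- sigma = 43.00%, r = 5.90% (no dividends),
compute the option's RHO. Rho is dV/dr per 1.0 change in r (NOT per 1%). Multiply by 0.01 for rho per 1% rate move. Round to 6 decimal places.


Answer: Rho = -16.765756

Derivation:
d1 = 0.1885330308; d2 = -0.2414669692
phi(d1) = 0.3919147705; exp(-qT) = 1.0000000000; exp(-rT) = 0.9427067692
N(-d2) = 0.5954033930
Rho = -K*T*exp(-rT)*N(-d2) = -29.8700 * 1.0000 * 0.9427067692 * 0.5954033930 = -16.765756


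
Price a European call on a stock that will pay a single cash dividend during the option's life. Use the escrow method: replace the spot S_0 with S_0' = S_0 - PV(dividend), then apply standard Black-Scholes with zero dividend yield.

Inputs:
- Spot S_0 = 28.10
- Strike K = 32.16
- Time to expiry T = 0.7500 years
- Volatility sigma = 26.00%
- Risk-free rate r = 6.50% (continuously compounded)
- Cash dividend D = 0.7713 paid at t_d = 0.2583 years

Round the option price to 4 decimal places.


Answer: Price = 1.2760

Derivation:
PV(D) = D * exp(-r * t_d) = 0.7713 * 0.98335066 = 0.75845836
S_0' = S_0 - PV(D) = 28.1000 - 0.75845836 = 27.34154164
d1 = (ln(S_0'/K) + (r + sigma^2/2)*T) / (sigma*sqrt(T)) = -0.39178202
d2 = d1 - sigma*sqrt(T) = -0.61694862
exp(-rT) = 0.95241920
N(d1) = 0.34760964; N(d2) = 0.26863431
C = S_0' * N(d1) - K * exp(-rT) * N(d2) = 27.34154164 * 0.34760964 - 32.1600 * 0.95241920 * 0.26863431 = 1.2760


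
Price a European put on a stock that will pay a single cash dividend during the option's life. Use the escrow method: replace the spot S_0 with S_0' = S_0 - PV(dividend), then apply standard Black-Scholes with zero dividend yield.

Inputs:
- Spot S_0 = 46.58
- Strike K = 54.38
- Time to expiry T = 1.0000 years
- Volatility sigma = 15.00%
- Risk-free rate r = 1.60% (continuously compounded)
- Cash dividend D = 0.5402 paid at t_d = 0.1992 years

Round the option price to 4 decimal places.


Answer: Price = 8.0910

Derivation:
PV(D) = D * exp(-r * t_d) = 0.5402 * 0.99681787 = 0.53848102
S_0' = S_0 - PV(D) = 46.5800 - 0.53848102 = 46.04151898
d1 = (ln(S_0'/K) + (r + sigma^2/2)*T) / (sigma*sqrt(T)) = -0.92801909
d2 = d1 - sigma*sqrt(T) = -1.07801909
exp(-rT) = 0.98412732
N(-d1) = 0.82330117; N(-d2) = 0.85948738
P = K * exp(-rT) * N(-d2) - S_0' * N(-d1) = 54.3800 * 0.98412732 * 0.85948738 - 46.04151898 * 0.82330117 = 8.0910


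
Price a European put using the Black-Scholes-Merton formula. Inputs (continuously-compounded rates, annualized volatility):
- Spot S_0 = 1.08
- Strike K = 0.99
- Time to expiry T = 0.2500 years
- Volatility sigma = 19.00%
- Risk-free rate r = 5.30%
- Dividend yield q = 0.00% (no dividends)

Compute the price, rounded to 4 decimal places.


d1 = (ln(S/K) + (r - q + 0.5*sigma^2) * T) / (sigma * sqrt(T)) = 1.10288292
d2 = d1 - sigma * sqrt(T) = 1.00788292
exp(-rT) = 0.98683739; exp(-qT) = 1.00000000
P = K * exp(-rT) * N(-d2) - S_0 * exp(-qT) * N(-d1)
N(-d1) = 0.13503901; N(-d2) = 0.15675534
P = 0.9900 * 0.98683739 * 0.15675534 - 1.0800 * 1.00000000 * 0.13503901 = 0.0073

Answer: Price = 0.0073


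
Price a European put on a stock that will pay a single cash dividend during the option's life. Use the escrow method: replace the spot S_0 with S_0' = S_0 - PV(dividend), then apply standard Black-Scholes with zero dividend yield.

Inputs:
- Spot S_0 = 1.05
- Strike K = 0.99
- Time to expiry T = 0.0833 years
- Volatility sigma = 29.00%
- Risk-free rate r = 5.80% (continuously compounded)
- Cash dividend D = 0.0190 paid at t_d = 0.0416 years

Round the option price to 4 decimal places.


PV(D) = D * exp(-r * t_d) = 0.0190 * 0.99759011 = 0.01895421
S_0' = S_0 - PV(D) = 1.0500 - 0.01895421 = 1.03104579
d1 = (ln(S_0'/K) + (r + sigma^2/2)*T) / (sigma*sqrt(T)) = 0.58493041
d2 = d1 - sigma*sqrt(T) = 0.50123136
exp(-rT) = 0.99518025
N(-d1) = 0.27929726; N(-d2) = 0.30810415
P = K * exp(-rT) * N(-d2) - S_0' * N(-d1) = 0.9900 * 0.99518025 * 0.30810415 - 1.03104579 * 0.27929726 = 0.0156

Answer: Price = 0.0156


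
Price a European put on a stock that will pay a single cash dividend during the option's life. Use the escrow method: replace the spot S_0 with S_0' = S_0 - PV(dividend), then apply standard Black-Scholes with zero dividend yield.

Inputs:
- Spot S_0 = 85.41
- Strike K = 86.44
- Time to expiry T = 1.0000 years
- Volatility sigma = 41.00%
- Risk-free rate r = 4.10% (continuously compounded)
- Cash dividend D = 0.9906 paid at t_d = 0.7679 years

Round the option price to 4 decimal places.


PV(D) = D * exp(-r * t_d) = 0.9906 * 0.96900656 = 0.95989790
S_0' = S_0 - PV(D) = 85.4100 - 0.95989790 = 84.45010210
d1 = (ln(S_0'/K) + (r + sigma^2/2)*T) / (sigma*sqrt(T)) = 0.24819590
d2 = d1 - sigma*sqrt(T) = -0.16180410
exp(-rT) = 0.95982913
N(-d1) = 0.40199142; N(-d2) = 0.56426994
P = K * exp(-rT) * N(-d2) - S_0' * N(-d1) = 86.4400 * 0.95982913 * 0.56426994 - 84.45010210 * 0.40199142 = 12.8679

Answer: Price = 12.8679


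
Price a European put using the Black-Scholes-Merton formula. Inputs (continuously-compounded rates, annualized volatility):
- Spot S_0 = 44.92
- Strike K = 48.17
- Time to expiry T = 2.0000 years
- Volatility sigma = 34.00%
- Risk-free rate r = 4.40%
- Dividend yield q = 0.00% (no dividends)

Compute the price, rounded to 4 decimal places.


Answer: Price = 8.0597

Derivation:
d1 = (ln(S/K) + (r - q + 0.5*sigma^2) * T) / (sigma * sqrt(T)) = 0.27815649
d2 = d1 - sigma * sqrt(T) = -0.20267613
exp(-rT) = 0.91576088; exp(-qT) = 1.00000000
P = K * exp(-rT) * N(-d2) - S_0 * exp(-qT) * N(-d1)
N(-d1) = 0.39044612; N(-d2) = 0.58030591
P = 48.1700 * 0.91576088 * 0.58030591 - 44.9200 * 1.00000000 * 0.39044612 = 8.0597


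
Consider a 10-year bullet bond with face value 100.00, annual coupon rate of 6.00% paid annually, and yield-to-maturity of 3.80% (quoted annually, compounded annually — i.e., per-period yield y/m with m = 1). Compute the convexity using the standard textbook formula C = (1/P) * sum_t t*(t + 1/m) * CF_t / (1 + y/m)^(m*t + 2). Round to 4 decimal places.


Coupon per period c = face * coupon_rate / m = 6.000000
Periods per year m = 1; per-period yield y/m = 0.038000
Number of cashflows N = 10
Cashflows (t years, CF_t, discount factor 1/(1+y/m)^(m*t), PV):
  t = 1.0000: CF_t = 6.000000, DF = 0.963391, PV = 5.780347
  t = 2.0000: CF_t = 6.000000, DF = 0.928122, PV = 5.568735
  t = 3.0000: CF_t = 6.000000, DF = 0.894145, PV = 5.364870
  t = 4.0000: CF_t = 6.000000, DF = 0.861411, PV = 5.168468
  t = 5.0000: CF_t = 6.000000, DF = 0.829876, PV = 4.979256
  t = 6.0000: CF_t = 6.000000, DF = 0.799495, PV = 4.796971
  t = 7.0000: CF_t = 6.000000, DF = 0.770227, PV = 4.621360
  t = 8.0000: CF_t = 6.000000, DF = 0.742030, PV = 4.452177
  t = 9.0000: CF_t = 6.000000, DF = 0.714865, PV = 4.289188
  t = 10.0000: CF_t = 106.000000, DF = 0.688694, PV = 73.001592
Price P = sum_t PV_t = 118.022964
Convexity numerator sum_t t*(t + 1/m) * CF_t / (1+y/m)^(m*t + 2):
  t = 1.0000: term = 10.729740
  t = 2.0000: term = 31.010808
  t = 3.0000: term = 59.751076
  t = 4.0000: term = 95.939428
  t = 5.0000: term = 138.640792
  t = 6.0000: term = 186.991434
  t = 7.0000: term = 240.194521
  t = 8.0000: term = 297.515921
  t = 9.0000: term = 358.280252
  t = 10.0000: term = 7452.986049
Convexity = (1/P) * sum = 8872.040021 / 118.022964 = 75.172151

Answer: Convexity = 75.1722
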